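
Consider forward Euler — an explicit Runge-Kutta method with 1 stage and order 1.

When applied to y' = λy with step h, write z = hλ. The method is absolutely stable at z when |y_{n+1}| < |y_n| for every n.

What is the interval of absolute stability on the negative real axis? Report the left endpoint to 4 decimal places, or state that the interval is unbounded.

With y'=λy (z=hλ):
  order 1, 1-stage ⇒ R(z)=1+z
  (e.g. R(-1.22)=-0.22000, |R|=0.22000)

Need |R(x)|<1, x<0.
x=-1.22: |R|=0.2200
|R(-1.54)|=0.5400 |R(-0.84)|=0.1600 |R(-0.71)|=0.2900
Bisect:
  x_lo=-2.7600 |R|=1.7600  x_hi=-0.3053 |R|=0.6947
  mid=-1.53267 |R|=0.53267 →hi
  mid=-2.14635 |R|=1.14635 →lo
  mid=-1.83951 |R|=0.83951 →hi
  mid=-1.99293 |R|=0.99293 →hi
  mid=-2.06964 |R|=1.06964 →lo
  mid=-2.03129 |R|=1.03129 →lo
  mid=-2.01211 |R|=1.01211 →lo
  mid=-2.00252 |R|=1.00252 →lo
  mid=-1.99773 |R|=0.99773 →hi
  ...
  [-2.00012,-1.99997] ⇒ x*=-2.0000
Stable set (-2.0000, 0).

z∈(-2.0000,0).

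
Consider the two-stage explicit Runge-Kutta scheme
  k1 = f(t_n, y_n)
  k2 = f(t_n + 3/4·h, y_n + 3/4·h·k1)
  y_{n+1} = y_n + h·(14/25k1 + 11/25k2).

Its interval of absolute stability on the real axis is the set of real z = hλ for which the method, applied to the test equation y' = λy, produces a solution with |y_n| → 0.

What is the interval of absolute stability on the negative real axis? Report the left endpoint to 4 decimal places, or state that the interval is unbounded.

z∈(-3.0303,0).

Test eqn y'=λy, z=hλ:
  k1=λy_n ⇒ h·k1=z·y_n;  k2=λ(1+3/4z)y_n ⇒ h·k2=z(1+3/4z)y_n
  y_{n+1}/y_n = 1 + 14/25z + 11/25z(1+3/4z) = 1 + z + 33/100z²
  so R(z) = 1 + z + 33/100z².

Find x<0 with |R(x)|<1.
x=-1.23: |R|=0.2693
R=1: x+33/100x²=0 ⇒ x=−100/33=-3.0303; min R=1−1/(4·33/100)=0.2424>−1
Confirm numerically:
  x=-2.784: |R|=0.77372 <1
  x=-2.429: |R|=0.51801 <1
  x=-1.668: |R|=0.25013 <1
  x=-1.610: |R|=0.24539 <1
  x=-3.301: |R|=1.29488 >1
  x=-3.130: |R|=1.10298 >1
  x=-3.054: |R|=1.02388 >1
Interval (-3.0303, 0).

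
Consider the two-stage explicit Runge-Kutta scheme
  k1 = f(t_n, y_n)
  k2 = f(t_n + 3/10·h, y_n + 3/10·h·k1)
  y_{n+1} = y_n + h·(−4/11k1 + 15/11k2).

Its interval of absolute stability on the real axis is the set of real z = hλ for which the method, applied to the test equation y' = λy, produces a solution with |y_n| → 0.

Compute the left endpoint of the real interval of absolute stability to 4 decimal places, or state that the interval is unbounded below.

Set f=λy, z=hλ:
  k1=λy_n ⇒ h·k1=z·y_n;  k2=λ(1+3/10z)y_n ⇒ h·k2=z(1+3/10z)y_n
  y_{n+1}/y_n = 1 − 4/11z + 15/11z(1+3/10z) = 1 + z + 9/22z²
  Hence R(z) = 1 + z + 9/22z².

Solve |R(x)|<1 on ℝ⁻.
x=-1.67: |R|=0.4709
R=1: x+9/22x²=0 ⇒ x=−22/9=-2.4444; min R=1−1/(4·9/22)=0.3889>−1
Confirm numerically:
  x=-2.366: |R|=0.92407 <1
  x=-1.755: |R|=0.50501 <1
  x=-1.284: |R|=0.39045 <1
  x=-3.009: |R|=1.69494 >1
  x=-2.817: |R|=1.42934 >1
Stable set (-2.4444, 0).

left endpoint -2.4444.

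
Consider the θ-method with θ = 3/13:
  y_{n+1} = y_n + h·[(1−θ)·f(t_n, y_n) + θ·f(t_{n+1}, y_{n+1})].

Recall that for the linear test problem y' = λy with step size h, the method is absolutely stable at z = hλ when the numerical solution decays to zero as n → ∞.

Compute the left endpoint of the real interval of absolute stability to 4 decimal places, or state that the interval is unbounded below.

z* = -3.7143.

With y'=λy (z=hλ):
  y_{n+1} = y_n + z·[10/13·y_n + 3/13·y_{n+1}] ⇒ (1 − 3/13z)y_{n+1} = (1 + 10/13z)y_n
  Hence R(z) = (1 + 10/13z)/(1 − 3/13z).

Solve |R(x)|<1 on ℝ⁻.
x=-1.4: |R|=0.0581
R=−1: 1+10/13x = −1+3/13x ⇒ -7/13x=2 ⇒ x=2/(-7/13)=-3.7143
Confirm numerically:
  x=-2.373: |R|=0.53333 <1
  x=-2.299: |R|=0.50209 <1
  x=-1.707: |R|=0.22460 <1
  x=-4.112: |R|=1.10988 >1
  x=-3.934: |R|=1.06201 >1
  x=-3.750: |R|=1.01031 >1
Stable set (-3.7143, 0).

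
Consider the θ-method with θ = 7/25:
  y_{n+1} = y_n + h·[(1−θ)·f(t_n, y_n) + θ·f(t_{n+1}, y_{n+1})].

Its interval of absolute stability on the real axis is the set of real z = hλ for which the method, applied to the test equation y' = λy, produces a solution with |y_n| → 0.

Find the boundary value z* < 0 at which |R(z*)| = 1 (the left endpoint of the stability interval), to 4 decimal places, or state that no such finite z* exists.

With y'=λy (z=hλ):
  y_{n+1} = y_n + z·[18/25·y_n + 7/25·y_{n+1}] ⇒ (1 − 7/25z)y_{n+1} = (1 + 18/25z)y_n
  Hence R(z) = (1 + 18/25z)/(1 − 7/25z).

Need |R(x)|<1, x<0.
x=-0.97: |R|=0.2372
R=−1: 1+18/25x = −1+7/25x ⇒ -11/25x=2 ⇒ x=2/(-11/25)=-4.5455
Confirm numerically:
  x=-4.465: |R|=0.98427 <1
  x=-4.378: |R|=0.96690 <1
  x=-4.115: |R|=0.91200 <1
  x=-2.715: |R|=0.54244 <1
  x=-5.113: |R|=1.10270 >1
  x=-4.575: |R|=1.00570 >1
So |R|<1 on (-4.5455, 0).

z* = -4.5455.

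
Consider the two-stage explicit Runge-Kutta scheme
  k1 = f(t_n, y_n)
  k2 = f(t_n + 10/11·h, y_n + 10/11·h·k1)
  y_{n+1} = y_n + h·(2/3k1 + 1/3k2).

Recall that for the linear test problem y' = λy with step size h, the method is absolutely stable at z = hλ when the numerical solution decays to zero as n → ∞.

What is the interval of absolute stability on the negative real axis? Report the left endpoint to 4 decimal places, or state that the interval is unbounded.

With y'=λy (z=hλ):
  k1=λy_n ⇒ h·k1=z·y_n;  k2=λ(1+10/11z)y_n ⇒ h·k2=z(1+10/11z)y_n
  y_{n+1}/y_n = 1 + 2/3z + 1/3z(1+10/11z) = 1 + z + 10/33z²
  R(z) = 1 + z + 10/33z².

Boundary: |R(x)|=1, x<0.
x=-0.69: |R|=0.4543
R=1: x+10/33x²=0 ⇒ x=−33/10=-3.3000; min R=1−1/(4·10/33)=0.1750>−1
Confirm numerically:
  x=-3.259: |R|=0.95951 <1
  x=-2.779: |R|=0.56125 <1
  x=-2.203: |R|=0.26767 <1
  x=-1.832: |R|=0.18504 <1
  x=-3.794: |R|=1.56795 >1
  x=-3.454: |R|=1.16119 >1
  x=-3.394: |R|=1.09668 >1
So |R|<1 on (-3.3000, 0).

(-3.3000, 0).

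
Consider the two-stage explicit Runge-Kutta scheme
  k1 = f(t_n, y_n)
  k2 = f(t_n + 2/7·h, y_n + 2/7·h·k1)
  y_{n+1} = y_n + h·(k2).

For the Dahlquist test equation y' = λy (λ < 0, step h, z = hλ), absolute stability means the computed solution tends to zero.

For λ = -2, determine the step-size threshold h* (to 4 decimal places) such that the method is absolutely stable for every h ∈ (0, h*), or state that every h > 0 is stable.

With y'=λy (z=hλ):
  k1=λy_n ⇒ h·k1=z·y_n;  k2=λ(1+2/7z)y_n ⇒ h·k2=z(1+2/7z)y_n
  y_{n+1}/y_n = 1 + z(1+2/7z) = 1 + z + 2/7z²
  R(z) = 1 + z + 2/7z².

Boundary: |R(x)|=1, x<0.
x=-1.07: |R|=0.2571
R=1: x+2/7x²=0 ⇒ x=−7/2=-3.5000; min R=1−1/(4·2/7)=0.1250>−1
Confirm numerically:
  x=-3.453: |R|=0.95363 <1
  x=-2.416: |R|=0.25173 <1
  x=-2.392: |R|=0.24276 <1
  x=-4.054: |R|=1.64169 >1
  x=-3.939: |R|=1.49406 >1
Stable set (-3.5000, 0).

(-3.5000,0); λ=-2 ⇒ h* = (7/2)/2 = 1.7500.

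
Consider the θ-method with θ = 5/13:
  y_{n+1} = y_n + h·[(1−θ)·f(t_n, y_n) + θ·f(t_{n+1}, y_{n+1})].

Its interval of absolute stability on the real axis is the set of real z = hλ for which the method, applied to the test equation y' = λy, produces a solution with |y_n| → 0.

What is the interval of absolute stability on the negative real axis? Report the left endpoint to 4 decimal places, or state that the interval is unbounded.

(-8.6667, 0).

Test eqn y'=λy, z=hλ:
  y_{n+1} = y_n + z·[8/13·y_n + 5/13·y_{n+1}] ⇒ (1 − 5/13z)y_{n+1} = (1 + 8/13z)y_n
  so R(z) = (1 + 8/13z)/(1 − 5/13z).

Boundary: |R(x)|=1, x<0.
x=-0.89: |R|=0.3370
R=−1: 1+8/13x = −1+5/13x ⇒ -3/13x=2 ⇒ x=2/(-3/13)=-8.6667
Confirm numerically:
  x=-8.092: |R|=0.96775 <1
  x=-6.376: |R|=0.84688 <1
  x=-3.498: |R|=0.49144 <1
  x=-9.095: |R|=1.02198 >1
  x=-8.992: |R|=1.01684 >1
  x=-8.838: |R|=1.00899 >1
So |R|<1 on (-8.6667, 0).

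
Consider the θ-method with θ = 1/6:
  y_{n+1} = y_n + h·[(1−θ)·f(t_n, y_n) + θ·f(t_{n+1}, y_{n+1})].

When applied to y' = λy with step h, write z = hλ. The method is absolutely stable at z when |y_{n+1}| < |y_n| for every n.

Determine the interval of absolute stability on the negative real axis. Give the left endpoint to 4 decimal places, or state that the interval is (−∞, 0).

Set f=λy, z=hλ:
  y_{n+1} = y_n + z·[5/6·y_n + 1/6·y_{n+1}] ⇒ (1 − 1/6z)y_{n+1} = (1 + 5/6z)y_n
  so R(z) = (1 + 5/6z)/(1 − 1/6z).

Find x<0 with |R(x)|<1.
x=-0.77: |R|=0.3176
R=−1: 1+5/6x = −1+1/6x ⇒ -2/3x=2 ⇒ x=2/(-2/3)=-3.0000
Confirm numerically:
  x=-2.761: |R|=0.89088 <1
  x=-2.672: |R|=0.84871 <1
  x=-1.628: |R|=0.28055 <1
  x=-3.508: |R|=1.21371 >1
  x=-3.190: |R|=1.08270 >1
  x=-3.140: |R|=1.06127 >1
Interval (-3.0000, 0).

(-3.0000, 0).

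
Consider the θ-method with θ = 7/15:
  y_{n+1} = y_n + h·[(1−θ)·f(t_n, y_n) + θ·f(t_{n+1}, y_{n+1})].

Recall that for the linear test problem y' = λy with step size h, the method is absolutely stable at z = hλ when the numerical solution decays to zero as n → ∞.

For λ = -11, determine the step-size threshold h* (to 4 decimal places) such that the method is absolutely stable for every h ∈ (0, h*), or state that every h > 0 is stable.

(-30.0000,0); λ=-11 ⇒ h* = (30)/11 = 2.7273.

Test eqn y'=λy, z=hλ:
  y_{n+1} = y_n + z·[8/15·y_n + 7/15·y_{n+1}] ⇒ (1 − 7/15z)y_{n+1} = (1 + 8/15z)y_n
  so R(z) = (1 + 8/15z)/(1 − 7/15z).

Solve |R(x)|<1 on ℝ⁻.
x=-1: |R|=0.3182
R=−1: 1+8/15x = −1+7/15x ⇒ -1/15x=2 ⇒ x=2/(-1/15)=-30.0000
Confirm numerically:
  x=-26.128: |R|=0.98043 <1
  x=-16.601: |R|=0.89788 <1
  x=-14.559: |R|=0.86793 <1
  x=-30.454: |R|=1.00199 >1
  x=-30.244: |R|=1.00108 >1
Stable set (-30.0000, 0).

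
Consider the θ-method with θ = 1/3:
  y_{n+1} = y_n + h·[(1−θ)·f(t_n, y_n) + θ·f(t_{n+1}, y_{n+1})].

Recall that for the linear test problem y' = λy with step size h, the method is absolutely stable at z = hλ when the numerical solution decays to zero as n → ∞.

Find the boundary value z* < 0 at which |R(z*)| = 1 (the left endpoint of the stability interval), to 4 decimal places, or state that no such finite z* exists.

left endpoint -6.0000.

Test eqn y'=λy, z=hλ:
  y_{n+1} = y_n + z·[2/3·y_n + 1/3·y_{n+1}] ⇒ (1 − 1/3z)y_{n+1} = (1 + 2/3z)y_n
  R(z) = (1 + 2/3z)/(1 − 1/3z).

Boundary: |R(x)|=1, x<0.
x=-1.36: |R|=0.0642
R=−1: 1+2/3x = −1+1/3x ⇒ -1/3x=2 ⇒ x=2/(-1/3)=-6.0000
Confirm numerically:
  x=-5.016: |R|=0.87725 <1
  x=-3.159: |R|=0.53872 <1
  x=-2.490: |R|=0.36066 <1
  x=-6.325: |R|=1.03485 >1
  x=-6.297: |R|=1.03195 >1
Interval (-6.0000, 0).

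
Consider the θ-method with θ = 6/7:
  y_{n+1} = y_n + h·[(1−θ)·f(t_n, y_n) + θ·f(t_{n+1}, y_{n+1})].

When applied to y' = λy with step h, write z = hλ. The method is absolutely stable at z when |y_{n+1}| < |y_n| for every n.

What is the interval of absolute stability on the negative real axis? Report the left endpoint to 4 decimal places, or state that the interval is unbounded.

(−∞, 0) — no finite endpoint.

With y'=λy (z=hλ):
  y_{n+1} = y_n + z·[1/7·y_n + 6/7·y_{n+1}] ⇒ (1 − 6/7z)y_{n+1} = (1 + 1/7z)y_n
  Hence R(z) = (1 + 1/7z)/(1 − 6/7z).

Find x<0 with |R(x)|<1.
x=-0.84: |R|=0.5116
x=-2: |R|=0.2632
x=-10: |R|=0.0448
x=-100: |R|=0.1532
θ=6/7≥1/2 ⇒ |1+1/7x|<|1−6/7x| ∀x<0 ⇒ unbounded interval.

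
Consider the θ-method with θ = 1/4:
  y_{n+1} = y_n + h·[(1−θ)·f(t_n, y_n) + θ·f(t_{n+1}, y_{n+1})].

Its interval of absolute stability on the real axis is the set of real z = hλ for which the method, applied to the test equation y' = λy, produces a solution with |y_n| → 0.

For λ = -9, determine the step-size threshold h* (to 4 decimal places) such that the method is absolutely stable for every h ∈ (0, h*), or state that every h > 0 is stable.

(-4.0000,0); λ=-9 ⇒ h* = (4)/9 = 0.4444.

With y'=λy (z=hλ):
  y_{n+1} = y_n + z·[3/4·y_n + 1/4·y_{n+1}] ⇒ (1 − 1/4z)y_{n+1} = (1 + 3/4z)y_n
  so R(z) = (1 + 3/4z)/(1 − 1/4z).

Find x<0 with |R(x)|<1.
x=-0.82: |R|=0.3195
R=−1: 1+3/4x = −1+1/4x ⇒ -1/2x=2 ⇒ x=2/(-1/2)=-4.0000
Confirm numerically:
  x=-3.844: |R|=0.96022 <1
  x=-3.689: |R|=0.91911 <1
  x=-3.311: |R|=0.81152 <1
  x=-4.567: |R|=1.13237 >1
  x=-4.520: |R|=1.12207 >1
  x=-4.405: |R|=1.09637 >1
Interval (-4.0000, 0).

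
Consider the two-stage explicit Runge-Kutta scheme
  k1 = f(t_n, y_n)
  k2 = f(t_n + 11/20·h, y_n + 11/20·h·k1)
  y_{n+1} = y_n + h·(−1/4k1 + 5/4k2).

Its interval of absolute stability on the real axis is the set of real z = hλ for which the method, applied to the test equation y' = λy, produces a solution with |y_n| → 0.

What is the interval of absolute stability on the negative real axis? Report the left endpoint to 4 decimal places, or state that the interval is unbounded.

z∈(-1.4545,0).

Set f=λy, z=hλ:
  k1=λy_n ⇒ h·k1=z·y_n;  k2=λ(1+11/20z)y_n ⇒ h·k2=z(1+11/20z)y_n
  y_{n+1}/y_n = 1 − 1/4z + 5/4z(1+11/20z) = 1 + z + 11/16z²
  R(z) = 1 + z + 11/16z².

Find x<0 with |R(x)|<1.
x=-0.66: |R|=0.6395
R=1: x+11/16x²=0 ⇒ x=−16/11=-1.4545; min R=1−1/(4·11/16)=0.6364>−1
Confirm numerically:
  x=-1.241: |R|=0.81781 <1
  x=-1.227: |R|=0.80805 <1
  x=-0.638: |R|=0.64184 <1
  x=-0.608: |R|=0.64614 <1
  x=-1.990: |R|=1.73257 >1
  x=-1.494: |R|=1.04052 >1
Stable set (-1.4545, 0).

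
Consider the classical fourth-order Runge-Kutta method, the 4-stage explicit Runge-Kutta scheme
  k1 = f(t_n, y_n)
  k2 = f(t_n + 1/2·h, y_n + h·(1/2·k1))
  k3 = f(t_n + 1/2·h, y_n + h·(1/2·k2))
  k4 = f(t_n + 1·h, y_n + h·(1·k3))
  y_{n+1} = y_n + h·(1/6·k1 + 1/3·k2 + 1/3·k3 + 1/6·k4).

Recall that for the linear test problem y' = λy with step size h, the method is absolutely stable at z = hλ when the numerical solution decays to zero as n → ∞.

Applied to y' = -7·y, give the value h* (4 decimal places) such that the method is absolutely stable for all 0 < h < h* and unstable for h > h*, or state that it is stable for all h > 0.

(-2.7853,0); λ=-7 ⇒ h* = 0.3979.

On y'=λy, z=hλ:
  order 4, 4-stage ⇒ R(z)=1+z+z^2/2+z^3/6+z^4/24
  (e.g. R(-0.43)=0.65062, |R|=0.65062)

Solve |R(x)|<1 on ℝ⁻.
x=-0.43: |R|=0.6506
|R(-2.13)|=0.3855 |R(-1.57)|=0.2706 |R(-1.37)|=0.2867
Bisect:
  x_lo=-3.3614 |R|=2.2775  x_hi=-0.1638 |R|=0.8489
  mid=-1.76260 |R|=0.28028 →hi
  mid=-2.56201 |R|=0.71234 →hi
  mid=-2.96171 |R|=1.30023 →lo
  mid=-2.76186 |R|=0.96524 →hi
  mid=-2.86178 |R|=1.12158 →lo
  mid=-2.81182 |R|=1.04074 →lo
  mid=-2.78684 |R|=1.00233 →lo
  ...
  [-2.78547,-2.78528] ⇒ x*=-2.7853
Stable set (-2.7853, 0).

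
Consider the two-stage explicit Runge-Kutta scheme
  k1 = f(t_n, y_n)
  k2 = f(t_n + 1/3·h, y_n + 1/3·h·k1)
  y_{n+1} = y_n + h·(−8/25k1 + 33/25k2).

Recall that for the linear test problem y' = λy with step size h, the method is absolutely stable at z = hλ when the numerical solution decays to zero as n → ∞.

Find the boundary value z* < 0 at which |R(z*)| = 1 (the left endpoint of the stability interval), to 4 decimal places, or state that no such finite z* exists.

With y'=λy (z=hλ):
  k1=λy_n ⇒ h·k1=z·y_n;  k2=λ(1+1/3z)y_n ⇒ h·k2=z(1+1/3z)y_n
  y_{n+1}/y_n = 1 − 8/25z + 33/25z(1+1/3z) = 1 + z + 11/25z²
  R(z) = 1 + z + 11/25z².

Find x<0 with |R(x)|<1.
x=-1.58: |R|=0.5184
R=1: x+11/25x²=0 ⇒ x=−25/11=-2.2727; min R=1−1/(4·11/25)=0.4318>−1
Confirm numerically:
  x=-2.067: |R|=0.81290 <1
  x=-1.720: |R|=0.58170 <1
  x=-1.403: |R|=0.46310 <1
  x=-1.243: |R|=0.43682 <1
  x=-2.712: |R|=1.52418 >1
  x=-2.688: |R|=1.49115 >1
  x=-2.682: |R|=1.48297 >1
Interval (-2.2727, 0).

left endpoint -2.2727.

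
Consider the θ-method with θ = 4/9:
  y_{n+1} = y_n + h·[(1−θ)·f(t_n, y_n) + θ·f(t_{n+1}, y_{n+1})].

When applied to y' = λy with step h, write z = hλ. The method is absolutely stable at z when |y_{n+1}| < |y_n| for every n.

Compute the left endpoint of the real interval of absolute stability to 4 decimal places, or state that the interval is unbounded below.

z* = -18.0000.

Set f=λy, z=hλ:
  y_{n+1} = y_n + z·[5/9·y_n + 4/9·y_{n+1}] ⇒ (1 − 4/9z)y_{n+1} = (1 + 5/9z)y_n
  R(z) = (1 + 5/9z)/(1 − 4/9z).

Solve |R(x)|<1 on ℝ⁻.
x=-1.74: |R|=0.0188
R=−1: 1+5/9x = −1+4/9x ⇒ -1/9x=2 ⇒ x=2/(-1/9)=-18.0000
Confirm numerically:
  x=-14.829: |R|=0.95358 <1
  x=-10.946: |R|=0.86636 <1
  x=-10.694: |R|=0.85889 <1
  x=-8.016: |R|=0.75687 <1
  x=-18.412: |R|=1.00498 >1
  x=-18.353: |R|=1.00428 >1
Stable set (-18.0000, 0).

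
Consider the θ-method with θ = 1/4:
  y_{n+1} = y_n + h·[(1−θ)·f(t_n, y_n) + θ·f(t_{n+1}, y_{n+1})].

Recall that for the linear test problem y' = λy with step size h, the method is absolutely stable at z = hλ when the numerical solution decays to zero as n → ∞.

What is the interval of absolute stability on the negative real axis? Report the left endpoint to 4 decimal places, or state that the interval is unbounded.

Set f=λy, z=hλ:
  y_{n+1} = y_n + z·[3/4·y_n + 1/4·y_{n+1}] ⇒ (1 − 1/4z)y_{n+1} = (1 + 3/4z)y_n
  Hence R(z) = (1 + 3/4z)/(1 − 1/4z).

Boundary: |R(x)|=1, x<0.
x=-0.41: |R|=0.6281
R=−1: 1+3/4x = −1+1/4x ⇒ -1/2x=2 ⇒ x=2/(-1/2)=-4.0000
Confirm numerically:
  x=-2.949: |R|=0.69751 <1
  x=-2.820: |R|=0.65396 <1
  x=-1.894: |R|=0.28537 <1
  x=-4.429: |R|=1.10179 >1
  x=-4.314: |R|=1.07554 >1
  x=-4.087: |R|=1.02152 >1
Interval (-4.0000, 0).

z∈(-4.0000,0).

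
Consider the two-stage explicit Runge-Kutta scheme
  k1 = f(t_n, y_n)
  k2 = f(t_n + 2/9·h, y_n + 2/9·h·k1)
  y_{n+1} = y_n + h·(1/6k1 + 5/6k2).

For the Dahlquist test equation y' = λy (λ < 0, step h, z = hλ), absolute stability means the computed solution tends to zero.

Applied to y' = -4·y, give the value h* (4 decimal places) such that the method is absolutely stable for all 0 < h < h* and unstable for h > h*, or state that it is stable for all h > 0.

(-5.4000,0); λ=-4 ⇒ h* = (27/5)/4 = 1.3500.

On y'=λy, z=hλ:
  k1=λy_n ⇒ h·k1=z·y_n;  k2=λ(1+2/9z)y_n ⇒ h·k2=z(1+2/9z)y_n
  y_{n+1}/y_n = 1 + 1/6z + 5/6z(1+2/9z) = 1 + z + 5/27z²
  ⇒ R(z) = 1 + z + 5/27z².

Boundary: |R(x)|=1, x<0.
x=-1.66: |R|=0.1497
R=1: x+5/27x²=0 ⇒ x=−27/5=-5.4000; min R=1−1/(4·5/27)=-0.3500>−1
Confirm numerically:
  x=-2.923: |R|=0.34079 <1
  x=-2.563: |R|=0.34652 <1
  x=-2.492: |R|=0.34199 <1
  x=-2.390: |R|=0.33220 <1
  x=-5.818: |R|=1.45036 >1
  x=-5.657: |R|=1.26923 >1
  x=-5.547: |R|=1.15100 >1
Stable set (-5.4000, 0).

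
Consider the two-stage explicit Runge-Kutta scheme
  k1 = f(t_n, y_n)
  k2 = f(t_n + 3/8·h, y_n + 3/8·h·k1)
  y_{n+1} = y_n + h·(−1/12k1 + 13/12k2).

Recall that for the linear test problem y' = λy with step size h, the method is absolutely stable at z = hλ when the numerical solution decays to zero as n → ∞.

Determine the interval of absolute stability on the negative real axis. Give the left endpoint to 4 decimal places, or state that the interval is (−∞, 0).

z∈(-2.4615,0).

Set f=λy, z=hλ:
  k1=λy_n ⇒ h·k1=z·y_n;  k2=λ(1+3/8z)y_n ⇒ h·k2=z(1+3/8z)y_n
  y_{n+1}/y_n = 1 − 1/12z + 13/12z(1+3/8z) = 1 + z + 13/32z²
  R(z) = 1 + z + 13/32z².

Find x<0 with |R(x)|<1.
x=-1.36: |R|=0.3914
R=1: x+13/32x²=0 ⇒ x=−32/13=-2.4615; min R=1−1/(4·13/32)=0.3846>−1
Confirm numerically:
  x=-2.161: |R|=0.73616 <1
  x=-2.038: |R|=0.64934 <1
  x=-1.323: |R|=0.38807 <1
  x=-1.125: |R|=0.38916 <1
  x=-2.648: |R|=1.20059 >1
  x=-2.646: |R|=1.19828 >1
  x=-2.633: |R|=1.18340 >1
Stable set (-2.4615, 0).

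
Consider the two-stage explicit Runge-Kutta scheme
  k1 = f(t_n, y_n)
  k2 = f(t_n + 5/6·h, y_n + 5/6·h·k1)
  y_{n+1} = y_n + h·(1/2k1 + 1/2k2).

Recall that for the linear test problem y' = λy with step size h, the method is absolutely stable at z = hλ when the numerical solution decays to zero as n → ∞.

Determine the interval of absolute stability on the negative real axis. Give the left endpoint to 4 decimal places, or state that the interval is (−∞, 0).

(-2.4000, 0).

On y'=λy, z=hλ:
  k1=λy_n ⇒ h·k1=z·y_n;  k2=λ(1+5/6z)y_n ⇒ h·k2=z(1+5/6z)y_n
  y_{n+1}/y_n = 1 + 1/2z + 1/2z(1+5/6z) = 1 + z + 5/12z²
  R(z) = 1 + z + 5/12z².

Boundary: |R(x)|=1, x<0.
x=-1.27: |R|=0.4020
R=1: x+5/12x²=0 ⇒ x=−12/5=-2.4000; min R=1−1/(4·5/12)=0.4000>−1
Confirm numerically:
  x=-1.642: |R|=0.48140 <1
  x=-1.073: |R|=0.40672 <1
  x=-1.058: |R|=0.40840 <1
  x=-2.620: |R|=1.24017 >1
  x=-2.560: |R|=1.17067 >1
  x=-2.527: |R|=1.13372 >1
Stable set (-2.4000, 0).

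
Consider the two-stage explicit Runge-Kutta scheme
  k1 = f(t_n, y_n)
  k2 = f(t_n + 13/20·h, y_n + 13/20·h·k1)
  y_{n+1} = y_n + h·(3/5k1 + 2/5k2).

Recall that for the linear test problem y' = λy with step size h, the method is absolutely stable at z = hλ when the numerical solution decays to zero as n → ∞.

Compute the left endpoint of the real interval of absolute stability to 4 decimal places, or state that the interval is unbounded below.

On y'=λy, z=hλ:
  k1=λy_n ⇒ h·k1=z·y_n;  k2=λ(1+13/20z)y_n ⇒ h·k2=z(1+13/20z)y_n
  y_{n+1}/y_n = 1 + 3/5z + 2/5z(1+13/20z) = 1 + z + 13/50z²
  ⇒ R(z) = 1 + z + 13/50z².

Find x<0 with |R(x)|<1.
x=-1.42: |R|=0.1043
R=1: x+13/50x²=0 ⇒ x=−50/13=-3.8462; min R=1−1/(4·13/50)=0.0385>−1
Confirm numerically:
  x=-2.732: |R|=0.20859 <1
  x=-2.157: |R|=0.05269 <1
  x=-1.716: |R|=0.04961 <1
  x=-4.385: |R|=1.61434 >1
  x=-4.025: |R|=1.18716 >1
  x=-4.022: |R|=1.18389 >1
Stable set (-3.8462, 0).

z* = -3.8462.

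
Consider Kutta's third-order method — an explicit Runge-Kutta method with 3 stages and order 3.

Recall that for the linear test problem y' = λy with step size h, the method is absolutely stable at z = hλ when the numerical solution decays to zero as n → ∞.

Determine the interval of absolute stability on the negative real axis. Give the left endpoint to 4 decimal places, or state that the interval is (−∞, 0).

Test eqn y'=λy, z=hλ:
  order 3, 3-stage ⇒ R(z)=1+z+z^2/2+z^3/6
  (e.g. R(-0.57)=0.56158, |R|=0.56158)

Need |R(x)|<1, x<0.
x=-0.57: |R|=0.5616
|R(-1.6)|=0.0027 |R(-1.31)|=0.1734 |R(-1.1)|=0.2832
Bisect:
  x_lo=-3.0369 |R|=2.0935  x_hi=-0.1036 |R|=0.9016
  mid=-1.57025 |R|=0.01731 →hi
  mid=-2.30355 |R|=0.68762 →hi
  mid=-2.67021 |R|=1.27830 →lo
  mid=-2.48688 |R|=0.95797 →hi
  mid=-2.57854 |R|=1.11151 →lo
  mid=-2.53271 |R|=1.03313 →lo
  mid=-2.50979 |R|=0.99516 →hi
  mid=-2.52125 |R|=1.01404 →lo
  mid=-2.51552 |R|=1.00457 →lo
  mid=-2.51266 |R|=0.99986 →hi
  ...
  [-2.51284,-2.51266] ⇒ x*=-2.5127
Interval (-2.5127, 0).

z∈(-2.5127,0).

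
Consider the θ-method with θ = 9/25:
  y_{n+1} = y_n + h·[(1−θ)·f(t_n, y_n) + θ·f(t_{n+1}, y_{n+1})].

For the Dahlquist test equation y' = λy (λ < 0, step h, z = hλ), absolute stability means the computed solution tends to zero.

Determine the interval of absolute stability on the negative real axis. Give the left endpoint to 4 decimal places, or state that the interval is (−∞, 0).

(-7.1429, 0).

With y'=λy (z=hλ):
  y_{n+1} = y_n + z·[16/25·y_n + 9/25·y_{n+1}] ⇒ (1 − 9/25z)y_{n+1} = (1 + 16/25z)y_n
  Hence R(z) = (1 + 16/25z)/(1 − 9/25z).

Boundary: |R(x)|=1, x<0.
x=-1.07: |R|=0.2275
R=−1: 1+16/25x = −1+9/25x ⇒ -7/25x=2 ⇒ x=2/(-7/25)=-7.1429
Confirm numerically:
  x=-6.666: |R|=0.96073 <1
  x=-3.878: |R|=0.61848 <1
  x=-3.204: |R|=0.48785 <1
  x=-7.534: |R|=1.02950 >1
  x=-7.367: |R|=1.01718 >1
Interval (-7.1429, 0).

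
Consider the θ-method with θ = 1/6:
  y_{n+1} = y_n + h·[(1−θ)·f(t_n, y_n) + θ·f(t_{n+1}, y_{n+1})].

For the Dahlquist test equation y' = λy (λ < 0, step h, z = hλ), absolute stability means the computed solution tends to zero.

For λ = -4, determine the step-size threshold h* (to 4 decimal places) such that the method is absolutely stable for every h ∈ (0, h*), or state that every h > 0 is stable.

On y'=λy, z=hλ:
  y_{n+1} = y_n + z·[5/6·y_n + 1/6·y_{n+1}] ⇒ (1 − 1/6z)y_{n+1} = (1 + 5/6z)y_n
  Hence R(z) = (1 + 5/6z)/(1 − 1/6z).

Boundary: |R(x)|=1, x<0.
x=-0.38: |R|=0.6426
R=−1: 1+5/6x = −1+1/6x ⇒ -2/3x=2 ⇒ x=2/(-2/3)=-3.0000
Confirm numerically:
  x=-2.524: |R|=0.77663 <1
  x=-2.457: |R|=0.74317 <1
  x=-1.612: |R|=0.27063 <1
  x=-1.200: |R|=0.00000 <1
  x=-3.580: |R|=1.24217 >1
  x=-3.171: |R|=1.07458 >1
  x=-3.164: |R|=1.07158 >1
Stable set (-3.0000, 0).

(-3.0000,0); λ=-4 ⇒ h* = (3)/4 = 0.7500.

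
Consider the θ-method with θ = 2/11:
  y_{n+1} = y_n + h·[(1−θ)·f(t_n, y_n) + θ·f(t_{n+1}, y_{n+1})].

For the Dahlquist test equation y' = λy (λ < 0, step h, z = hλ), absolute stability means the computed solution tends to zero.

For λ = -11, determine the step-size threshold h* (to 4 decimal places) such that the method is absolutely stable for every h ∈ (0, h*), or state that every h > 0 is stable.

(-3.1429,0); λ=-11 ⇒ h* = (22/7)/11 = 0.2857.

Test eqn y'=λy, z=hλ:
  y_{n+1} = y_n + z·[9/11·y_n + 2/11·y_{n+1}] ⇒ (1 − 2/11z)y_{n+1} = (1 + 9/11z)y_n
  so R(z) = (1 + 9/11z)/(1 − 2/11z).

Solve |R(x)|<1 on ℝ⁻.
x=-1.77: |R|=0.3391
R=−1: 1+9/11x = −1+2/11x ⇒ -7/11x=2 ⇒ x=2/(-7/11)=-3.1429
Confirm numerically:
  x=-2.445: |R|=0.69257 <1
  x=-1.971: |R|=0.45101 <1
  x=-1.433: |R|=0.13681 <1
  x=-3.728: |R|=1.22193 >1
  x=-3.696: |R|=1.21053 >1
  x=-3.453: |R|=1.12124 >1
So |R|<1 on (-3.1429, 0).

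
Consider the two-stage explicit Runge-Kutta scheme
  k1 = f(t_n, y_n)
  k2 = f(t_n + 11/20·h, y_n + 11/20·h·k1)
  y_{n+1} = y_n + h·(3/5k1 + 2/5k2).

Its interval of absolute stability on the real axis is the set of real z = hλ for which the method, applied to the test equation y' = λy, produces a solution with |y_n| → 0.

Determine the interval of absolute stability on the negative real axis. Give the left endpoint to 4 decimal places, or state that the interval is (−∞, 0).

(-4.5455, 0).

Test eqn y'=λy, z=hλ:
  k1=λy_n ⇒ h·k1=z·y_n;  k2=λ(1+11/20z)y_n ⇒ h·k2=z(1+11/20z)y_n
  y_{n+1}/y_n = 1 + 3/5z + 2/5z(1+11/20z) = 1 + z + 11/50z²
  R(z) = 1 + z + 11/50z².

Need |R(x)|<1, x<0.
x=-1.63: |R|=0.0455
R=1: x+11/50x²=0 ⇒ x=−50/11=-4.5455; min R=1−1/(4·11/50)=-0.1364>−1
Confirm numerically:
  x=-3.690: |R|=0.30554 <1
  x=-2.886: |R|=0.05362 <1
  x=-1.929: |R|=0.11037 <1
  x=-4.989: |R|=1.48683 >1
  x=-4.825: |R|=1.29674 >1
  x=-4.771: |R|=1.23674 >1
Stable set (-4.5455, 0).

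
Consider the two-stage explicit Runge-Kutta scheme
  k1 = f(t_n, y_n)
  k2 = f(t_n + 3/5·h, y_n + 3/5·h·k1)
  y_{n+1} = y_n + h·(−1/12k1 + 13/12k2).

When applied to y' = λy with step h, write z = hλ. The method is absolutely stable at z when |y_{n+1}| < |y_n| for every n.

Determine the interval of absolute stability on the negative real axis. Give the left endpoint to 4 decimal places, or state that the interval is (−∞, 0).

With y'=λy (z=hλ):
  k1=λy_n ⇒ h·k1=z·y_n;  k2=λ(1+3/5z)y_n ⇒ h·k2=z(1+3/5z)y_n
  y_{n+1}/y_n = 1 − 1/12z + 13/12z(1+3/5z) = 1 + z + 13/20z²
  R(z) = 1 + z + 13/20z².

Solve |R(x)|<1 on ℝ⁻.
x=-1.36: |R|=0.8422
R=1: x+13/20x²=0 ⇒ x=−20/13=-1.5385; min R=1−1/(4·13/20)=0.6154>−1
Confirm numerically:
  x=-1.439: |R|=0.90697 <1
  x=-1.176: |R|=0.72293 <1
  x=-0.873: |R|=0.62238 <1
  x=-0.767: |R|=0.61539 <1
  x=-2.115: |R|=1.79260 >1
  x=-1.992: |R|=1.58724 >1
  x=-1.807: |R|=1.31541 >1
Stable set (-1.5385, 0).

(-1.5385, 0).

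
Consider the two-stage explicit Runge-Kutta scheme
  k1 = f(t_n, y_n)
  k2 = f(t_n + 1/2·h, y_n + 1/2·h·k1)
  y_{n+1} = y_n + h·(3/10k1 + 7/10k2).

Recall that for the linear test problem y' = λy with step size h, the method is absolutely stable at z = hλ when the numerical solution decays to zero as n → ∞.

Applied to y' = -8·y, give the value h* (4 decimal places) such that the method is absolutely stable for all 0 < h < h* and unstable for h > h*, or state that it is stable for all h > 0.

(-2.8571,0); λ=-8 ⇒ h* = (20/7)/8 = 0.3571.

Set f=λy, z=hλ:
  k1=λy_n ⇒ h·k1=z·y_n;  k2=λ(1+1/2z)y_n ⇒ h·k2=z(1+1/2z)y_n
  y_{n+1}/y_n = 1 + 3/10z + 7/10z(1+1/2z) = 1 + z + 7/20z²
  R(z) = 1 + z + 7/20z².

Need |R(x)|<1, x<0.
x=-0.63: |R|=0.5089
R=1: x+7/20x²=0 ⇒ x=−20/7=-2.8571; min R=1−1/(4·7/20)=0.2857>−1
Confirm numerically:
  x=-2.105: |R|=0.44586 <1
  x=-1.772: |R|=0.32699 <1
  x=-1.460: |R|=0.28606 <1
  x=-1.325: |R|=0.28947 <1
  x=-3.408: |R|=1.65706 >1
  x=-3.116: |R|=1.28231 >1
  x=-2.956: |R|=1.10228 >1
So |R|<1 on (-2.8571, 0).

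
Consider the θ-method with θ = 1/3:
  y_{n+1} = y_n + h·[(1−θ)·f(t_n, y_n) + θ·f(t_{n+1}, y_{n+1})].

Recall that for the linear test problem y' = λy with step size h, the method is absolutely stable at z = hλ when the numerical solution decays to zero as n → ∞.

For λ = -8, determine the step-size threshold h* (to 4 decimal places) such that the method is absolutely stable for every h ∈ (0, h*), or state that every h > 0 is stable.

(-6.0000,0); λ=-8 ⇒ h* = (6)/8 = 0.7500.

On y'=λy, z=hλ:
  y_{n+1} = y_n + z·[2/3·y_n + 1/3·y_{n+1}] ⇒ (1 − 1/3z)y_{n+1} = (1 + 2/3z)y_n
  R(z) = (1 + 2/3z)/(1 − 1/3z).

Solve |R(x)|<1 on ℝ⁻.
x=-1.62: |R|=0.0519
R=−1: 1+2/3x = −1+1/3x ⇒ -1/3x=2 ⇒ x=2/(-1/3)=-6.0000
Confirm numerically:
  x=-5.339: |R|=0.92073 <1
  x=-4.919: |R|=0.86349 <1
  x=-3.260: |R|=0.56230 <1
  x=-2.912: |R|=0.47767 <1
  x=-6.348: |R|=1.03723 >1
  x=-6.145: |R|=1.01586 >1
Stable set (-6.0000, 0).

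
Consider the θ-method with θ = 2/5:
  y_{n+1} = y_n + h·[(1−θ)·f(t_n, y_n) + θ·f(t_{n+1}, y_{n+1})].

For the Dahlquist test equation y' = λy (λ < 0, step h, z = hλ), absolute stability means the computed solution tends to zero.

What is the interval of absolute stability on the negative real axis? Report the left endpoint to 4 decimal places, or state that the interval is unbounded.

On y'=λy, z=hλ:
  y_{n+1} = y_n + z·[3/5·y_n + 2/5·y_{n+1}] ⇒ (1 − 2/5z)y_{n+1} = (1 + 3/5z)y_n
  so R(z) = (1 + 3/5z)/(1 − 2/5z).

Solve |R(x)|<1 on ℝ⁻.
x=-1.58: |R|=0.0319
R=−1: 1+3/5x = −1+2/5x ⇒ -1/5x=2 ⇒ x=2/(-1/5)=-10.0000
Confirm numerically:
  x=-8.894: |R|=0.95147 <1
  x=-8.223: |R|=0.91714 <1
  x=-7.056: |R|=0.84596 <1
  x=-6.671: |R|=0.81850 <1
  x=-10.545: |R|=1.02089 >1
  x=-10.119: |R|=1.00472 >1
So |R|<1 on (-10.0000, 0).

z∈(-10.0000,0).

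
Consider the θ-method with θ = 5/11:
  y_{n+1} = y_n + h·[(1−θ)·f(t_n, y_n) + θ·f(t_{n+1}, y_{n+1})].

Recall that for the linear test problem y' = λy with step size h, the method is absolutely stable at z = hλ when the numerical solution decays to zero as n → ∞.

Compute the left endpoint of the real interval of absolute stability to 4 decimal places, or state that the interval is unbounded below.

On y'=λy, z=hλ:
  y_{n+1} = y_n + z·[6/11·y_n + 5/11·y_{n+1}] ⇒ (1 − 5/11z)y_{n+1} = (1 + 6/11z)y_n
  so R(z) = (1 + 6/11z)/(1 − 5/11z).

Need |R(x)|<1, x<0.
x=-0.45: |R|=0.6264
R=−1: 1+6/11x = −1+5/11x ⇒ -1/11x=2 ⇒ x=2/(-1/11)=-22.0000
Confirm numerically:
  x=-21.860: |R|=0.99884 <1
  x=-17.437: |R|=0.95353 <1
  x=-14.711: |R|=0.91380 <1
  x=-13.508: |R|=0.89188 <1
  x=-22.495: |R|=1.00401 >1
  x=-22.291: |R|=1.00238 >1
So |R|<1 on (-22.0000, 0).

z* = -22.0000.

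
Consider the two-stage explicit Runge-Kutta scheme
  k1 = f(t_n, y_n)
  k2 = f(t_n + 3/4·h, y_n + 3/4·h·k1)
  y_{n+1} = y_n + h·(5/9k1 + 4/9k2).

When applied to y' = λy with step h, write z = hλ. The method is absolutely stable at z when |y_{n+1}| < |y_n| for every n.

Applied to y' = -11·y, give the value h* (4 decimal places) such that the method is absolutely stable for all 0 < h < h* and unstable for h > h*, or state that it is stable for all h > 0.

(-3.0000,0); λ=-11 ⇒ h* = (3)/11 = 0.2727.

Set f=λy, z=hλ:
  k1=λy_n ⇒ h·k1=z·y_n;  k2=λ(1+3/4z)y_n ⇒ h·k2=z(1+3/4z)y_n
  y_{n+1}/y_n = 1 + 5/9z + 4/9z(1+3/4z) = 1 + z + 1/3z²
  so R(z) = 1 + z + 1/3z².

Need |R(x)|<1, x<0.
x=-1.72: |R|=0.2661
R=1: x+1/3x²=0 ⇒ x=−3=-3.0000; min R=1−1/(4·1/3)=0.2500>−1
Confirm numerically:
  x=-2.841: |R|=0.84943 <1
  x=-2.392: |R|=0.51522 <1
  x=-2.140: |R|=0.38653 <1
  x=-3.402: |R|=1.45587 >1
  x=-3.090: |R|=1.09270 >1
Stable set (-3.0000, 0).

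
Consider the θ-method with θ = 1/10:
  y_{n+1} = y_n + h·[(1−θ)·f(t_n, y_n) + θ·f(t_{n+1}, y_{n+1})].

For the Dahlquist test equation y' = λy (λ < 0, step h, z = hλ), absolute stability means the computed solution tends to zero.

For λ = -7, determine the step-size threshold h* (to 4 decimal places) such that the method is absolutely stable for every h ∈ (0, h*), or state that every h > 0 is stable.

On y'=λy, z=hλ:
  y_{n+1} = y_n + z·[9/10·y_n + 1/10·y_{n+1}] ⇒ (1 − 1/10z)y_{n+1} = (1 + 9/10z)y_n
  ⇒ R(z) = (1 + 9/10z)/(1 − 1/10z).

Need |R(x)|<1, x<0.
x=-1.62: |R|=0.3941
R=−1: 1+9/10x = −1+1/10x ⇒ -4/5x=2 ⇒ x=2/(-4/5)=-2.5000
Confirm numerically:
  x=-2.371: |R|=0.91658 <1
  x=-1.750: |R|=0.48936 <1
  x=-1.028: |R|=0.06783 <1
  x=-2.762: |R|=1.16424 >1
  x=-2.530: |R|=1.01915 >1
Stable set (-2.5000, 0).

(-2.5000,0); λ=-7 ⇒ h* = (5/2)/7 = 0.3571.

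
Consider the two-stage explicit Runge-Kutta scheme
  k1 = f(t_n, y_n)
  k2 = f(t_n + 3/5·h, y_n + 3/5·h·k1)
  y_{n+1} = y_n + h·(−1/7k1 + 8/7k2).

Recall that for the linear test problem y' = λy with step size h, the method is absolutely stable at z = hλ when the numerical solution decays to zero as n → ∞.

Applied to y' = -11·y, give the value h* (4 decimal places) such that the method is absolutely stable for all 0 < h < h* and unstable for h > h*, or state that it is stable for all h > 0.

With y'=λy (z=hλ):
  k1=λy_n ⇒ h·k1=z·y_n;  k2=λ(1+3/5z)y_n ⇒ h·k2=z(1+3/5z)y_n
  y_{n+1}/y_n = 1 − 1/7z + 8/7z(1+3/5z) = 1 + z + 24/35z²
  Hence R(z) = 1 + z + 24/35z².

Find x<0 with |R(x)|<1.
x=-1.78: |R|=1.3926
R=1: x+24/35x²=0 ⇒ x=−35/24=-1.4583; min R=1−1/(4·24/35)=0.6354>−1
Confirm numerically:
  x=-1.206: |R|=0.79133 <1
  x=-1.188: |R|=0.77978 <1
  x=-0.949: |R|=0.66855 <1
  x=-0.781: |R|=0.63726 <1
  x=-2.052: |R|=1.83534 >1
  x=-1.891: |R|=1.56103 >1
Interval (-1.4583, 0).

(-1.4583,0); λ=-11 ⇒ h* = (35/24)/11 = 0.1326.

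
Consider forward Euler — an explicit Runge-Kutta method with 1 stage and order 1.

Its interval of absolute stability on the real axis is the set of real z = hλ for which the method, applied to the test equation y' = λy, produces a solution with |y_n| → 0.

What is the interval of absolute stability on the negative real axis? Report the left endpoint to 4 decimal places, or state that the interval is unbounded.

(-2.0000, 0).

Set f=λy, z=hλ:
  order 1, 1-stage ⇒ R(z)=1+z
  (e.g. R(-1.59)=-0.59000, |R|=0.59000)

Find x<0 with |R(x)|<1.
x=-1.59: |R|=0.5900
|R(-2.31)|=1.3100 |R(-1.65)|=0.6500 |R(-0.73)|=0.2700
Bisect:
  x_lo=-2.3924 |R|=1.3924  x_hi=-0.2644 |R|=0.7356
  mid=-1.32840 |R|=0.32840 →hi
  mid=-1.86041 |R|=0.86041 →hi
  mid=-2.12641 |R|=1.12641 →lo
  mid=-1.99341 |R|=0.99341 →hi
  mid=-2.05991 |R|=1.05991 →lo
  mid=-2.02666 |R|=1.02666 →lo
  mid=-2.01003 |R|=1.01003 →lo
  ...
  [-2.00003,-1.99990] ⇒ x*=-2.0000
So |R|<1 on (-2.0000, 0).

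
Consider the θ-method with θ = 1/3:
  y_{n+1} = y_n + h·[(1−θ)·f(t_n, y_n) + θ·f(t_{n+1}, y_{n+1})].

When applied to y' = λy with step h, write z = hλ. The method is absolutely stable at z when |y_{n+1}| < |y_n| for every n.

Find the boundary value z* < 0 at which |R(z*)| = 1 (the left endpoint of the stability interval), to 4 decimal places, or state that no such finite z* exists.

With y'=λy (z=hλ):
  y_{n+1} = y_n + z·[2/3·y_n + 1/3·y_{n+1}] ⇒ (1 − 1/3z)y_{n+1} = (1 + 2/3z)y_n
  ⇒ R(z) = (1 + 2/3z)/(1 − 1/3z).

Boundary: |R(x)|=1, x<0.
x=-1.04: |R|=0.2277
R=−1: 1+2/3x = −1+1/3x ⇒ -1/3x=2 ⇒ x=2/(-1/3)=-6.0000
Confirm numerically:
  x=-5.900: |R|=0.98876 <1
  x=-4.376: |R|=0.77983 <1
  x=-4.347: |R|=0.77501 <1
  x=-2.416: |R|=0.33826 <1
  x=-6.134: |R|=1.01467 >1
  x=-6.043: |R|=1.00476 >1
Interval (-6.0000, 0).

z* = -6.0000.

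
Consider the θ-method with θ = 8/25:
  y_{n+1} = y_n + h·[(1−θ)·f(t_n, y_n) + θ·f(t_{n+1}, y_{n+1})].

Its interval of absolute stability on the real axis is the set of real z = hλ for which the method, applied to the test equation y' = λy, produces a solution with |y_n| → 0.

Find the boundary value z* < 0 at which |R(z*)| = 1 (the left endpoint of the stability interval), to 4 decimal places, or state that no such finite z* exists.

On y'=λy, z=hλ:
  y_{n+1} = y_n + z·[17/25·y_n + 8/25·y_{n+1}] ⇒ (1 − 8/25z)y_{n+1} = (1 + 17/25z)y_n
  so R(z) = (1 + 17/25z)/(1 − 8/25z).

Need |R(x)|<1, x<0.
x=-0.47: |R|=0.5914
R=−1: 1+17/25x = −1+8/25x ⇒ -9/25x=2 ⇒ x=2/(-9/25)=-5.5556
Confirm numerically:
  x=-4.453: |R|=0.83632 <1
  x=-3.273: |R|=0.59864 <1
  x=-2.584: |R|=0.41443 <1
  x=-6.084: |R|=1.06456 >1
  x=-5.973: |R|=1.05162 >1
  x=-5.941: |R|=1.04783 >1
So |R|<1 on (-5.5556, 0).

left endpoint -5.5556.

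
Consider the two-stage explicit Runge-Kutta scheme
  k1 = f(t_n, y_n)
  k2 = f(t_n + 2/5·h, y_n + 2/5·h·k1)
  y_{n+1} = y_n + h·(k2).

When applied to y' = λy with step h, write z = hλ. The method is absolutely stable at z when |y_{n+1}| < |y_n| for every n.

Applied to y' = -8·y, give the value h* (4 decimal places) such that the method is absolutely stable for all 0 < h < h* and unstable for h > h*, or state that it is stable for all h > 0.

(-2.5000,0); λ=-8 ⇒ h* = (5/2)/8 = 0.3125.

Test eqn y'=λy, z=hλ:
  k1=λy_n ⇒ h·k1=z·y_n;  k2=λ(1+2/5z)y_n ⇒ h·k2=z(1+2/5z)y_n
  y_{n+1}/y_n = 1 + z(1+2/5z) = 1 + z + 2/5z²
  Hence R(z) = 1 + z + 2/5z².

Solve |R(x)|<1 on ℝ⁻.
x=-0.81: |R|=0.4524
R=1: x+2/5x²=0 ⇒ x=−5/2=-2.5000; min R=1−1/(4·2/5)=0.3750>−1
Confirm numerically:
  x=-2.231: |R|=0.75994 <1
  x=-2.125: |R|=0.68125 <1
  x=-1.276: |R|=0.37527 <1
  x=-2.808: |R|=1.34595 >1
  x=-2.576: |R|=1.07831 >1
  x=-2.537: |R|=1.03755 >1
So |R|<1 on (-2.5000, 0).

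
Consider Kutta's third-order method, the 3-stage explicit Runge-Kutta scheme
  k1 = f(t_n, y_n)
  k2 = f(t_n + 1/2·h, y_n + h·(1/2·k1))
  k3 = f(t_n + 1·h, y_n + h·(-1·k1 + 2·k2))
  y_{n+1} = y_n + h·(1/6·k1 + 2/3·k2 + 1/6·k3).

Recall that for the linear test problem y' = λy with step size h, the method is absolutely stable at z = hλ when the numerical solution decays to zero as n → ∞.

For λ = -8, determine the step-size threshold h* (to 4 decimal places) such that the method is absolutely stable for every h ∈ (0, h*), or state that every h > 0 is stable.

Set f=λy, z=hλ:
  order 3, 3-stage ⇒ R(z)=1+z+z^2/2+z^3/6
  (e.g. R(-0.54)=0.57956, |R|=0.57956)

Solve |R(x)|<1 on ℝ⁻.
x=-0.54: |R|=0.5796
|R(-2.66)|=1.2590 |R(-1.89)|=0.2292 |R(-0.88)|=0.3936
Bisect:
  x_lo=-3.2958 |R|=2.8314  x_hi=-0.3076 |R|=0.7349
  mid=-1.80170 |R|=0.15339 →hi
  mid=-2.54876 |R|=1.06020 →lo
  mid=-2.17523 |R|=0.52481 →hi
  mid=-2.36199 |R|=0.76875 →hi
  mid=-2.45537 |R|=0.90813 →hi
  mid=-2.50206 |R|=0.98252 →hi
  mid=-2.52541 |R|=1.02094 →lo
  mid=-2.51374 |R|=1.00163 →lo
  mid=-2.50790 |R|=0.99205 →hi
  mid=-2.51082 |R|=0.99684 →hi
  ...
  [-2.51283,-2.51264] ⇒ x*=-2.5127
Interval (-2.5127, 0).

(-2.5127,0); λ=-8 ⇒ h* = 0.3141.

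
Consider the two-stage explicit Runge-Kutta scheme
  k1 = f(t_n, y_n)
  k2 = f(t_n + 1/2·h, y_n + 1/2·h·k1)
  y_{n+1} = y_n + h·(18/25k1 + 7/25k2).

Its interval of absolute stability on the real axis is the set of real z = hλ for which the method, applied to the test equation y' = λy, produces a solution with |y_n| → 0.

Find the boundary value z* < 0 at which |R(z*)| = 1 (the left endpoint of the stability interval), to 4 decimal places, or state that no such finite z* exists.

left endpoint -7.1429.

Set f=λy, z=hλ:
  k1=λy_n ⇒ h·k1=z·y_n;  k2=λ(1+1/2z)y_n ⇒ h·k2=z(1+1/2z)y_n
  y_{n+1}/y_n = 1 + 18/25z + 7/25z(1+1/2z) = 1 + z + 7/50z²
  Hence R(z) = 1 + z + 7/50z².

Boundary: |R(x)|=1, x<0.
x=-0.3: |R|=0.7126
R=1: x+7/50x²=0 ⇒ x=−50/7=-7.1429; min R=1−1/(4·7/50)=-0.7857>−1
Confirm numerically:
  x=-6.360: |R|=0.30294 <1
  x=-6.041: |R|=0.06812 <1
  x=-5.705: |R|=0.14842 <1
  x=-7.540: |R|=1.41922 >1
  x=-7.480: |R|=1.35306 >1
  x=-7.241: |R|=1.09949 >1
Stable set (-7.1429, 0).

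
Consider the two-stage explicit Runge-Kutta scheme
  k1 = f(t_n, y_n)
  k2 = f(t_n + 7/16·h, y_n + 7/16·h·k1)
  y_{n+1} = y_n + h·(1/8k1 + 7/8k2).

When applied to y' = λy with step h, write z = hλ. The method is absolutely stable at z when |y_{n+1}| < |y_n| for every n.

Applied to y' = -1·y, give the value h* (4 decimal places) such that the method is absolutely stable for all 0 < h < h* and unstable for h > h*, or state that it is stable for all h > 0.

Test eqn y'=λy, z=hλ:
  k1=λy_n ⇒ h·k1=z·y_n;  k2=λ(1+7/16z)y_n ⇒ h·k2=z(1+7/16z)y_n
  y_{n+1}/y_n = 1 + 1/8z + 7/8z(1+7/16z) = 1 + z + 49/128z²
  Hence R(z) = 1 + z + 49/128z².

Solve |R(x)|<1 on ℝ⁻.
x=-1.61: |R|=0.3823
R=1: x+49/128x²=0 ⇒ x=−128/49=-2.6122; min R=1−1/(4·49/128)=0.3469>−1
Confirm numerically:
  x=-2.349: |R|=0.76328 <1
  x=-2.095: |R|=0.58517 <1
  x=-2.016: |R|=0.53985 <1
  x=-2.762: |R|=1.15834 >1
  x=-2.715: |R|=1.10680 >1
Stable set (-2.6122, 0).

(-2.6122,0); λ=-1 ⇒ h* = (128/49)/1 = 2.6122.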